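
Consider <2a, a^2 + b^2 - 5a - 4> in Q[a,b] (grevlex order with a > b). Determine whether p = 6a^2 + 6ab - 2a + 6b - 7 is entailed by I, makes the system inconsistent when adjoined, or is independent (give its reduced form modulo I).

First compute the reduced Gröbner basis of I by Buchberger's algorithm.
f_1 = 2a, LT = a.
f_2 = a^2 + b^2 - 5a - 4, LT = a^2.

S(f_1,f_2): lcm = a^2. S = -b^2 + 5a + 4.
  reduce S modulo (f_1, f_2):
  remainder -b^2 + 4 ≠ 0; add h_3 = -b^2 + 4 to the basis.

The other S-polynomials (S(f_1,h_3), S(f_2,h_3)) all reduce to 0 modulo the current basis, so we have a Gröbner basis.
Inter-reduce: drop elements whose leading term is divisible by another's, tail-reduce, and make monic.
Reduced Gröbner basis: {b^2 - 4, a}.
Label its elements g_1 = b^2 - 4, g_2 = a.

Reduce p = 6a^2 + 6ab - 2a + 6b - 7 modulo G:
  leading term a^2: subtract (6a)·g_2 from 6a^2 + 6ab - 2a + 6b - 7 → 6ab - 2a + 6b - 7
  leading term ab: subtract (6b)·g_2 from 6ab - 2a + 6b - 7 → -2a + 6b - 7
  leading term a: subtract (-2)·g_2 from -2a + 6b - 7 → 6b - 7
  leading term b: no divisor's leading term divides it; move 6b to the remainder.
  leading term 1: no divisor's leading term divides it; move -7 to the remainder.
  normal form = 6b - 7.
The normal form is nonzero, so p ∉ I. Since p minus its normal form lies in I, I + (p) = I + (r) where r = 6b - 7; decide whether this ideal is the whole ring.
Run Buchberger on G together with r (pairs among the g_i already reduce to 0 since G is a Gröbner basis):
g_1 = b^2 - 4, LT = b^2.
g_2 = a, LT = a.
r = 6b - 7, LT = b.

S(g_1,r): lcm = b^2. S = 7/6b - 4.
  reduce S modulo (g_1, g_2, r):
  remainder -95/36 ≠ 0; add m_4 = -95/36 to the basis.

The other S-polynomials (S(g_1,g_2), S(g_2,r), S(g_1,m_4), S(g_2,m_4), S(r,m_4)) all reduce to 0 modulo the current basis, so we have a Gröbner basis.
Inter-reduce: drop elements whose leading term is divisible by another's, tail-reduce, and make monic.
Reduced Gröbner basis: {1}.
The reduced Gröbner basis of I + (p) is {1}: the ideal is the whole ring, so the enlarged system has no common solution — adjoining p is inconsistent.

Adjoining 6a^2 + 6ab - 2a + 6b - 7 makes the ideal the whole ring: the system is inconsistent.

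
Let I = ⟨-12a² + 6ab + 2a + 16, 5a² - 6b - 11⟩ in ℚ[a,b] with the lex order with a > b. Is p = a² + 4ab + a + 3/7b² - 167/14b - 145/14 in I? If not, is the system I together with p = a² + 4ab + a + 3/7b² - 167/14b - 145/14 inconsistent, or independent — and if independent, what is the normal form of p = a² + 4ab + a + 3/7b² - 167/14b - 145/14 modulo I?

First compute the reduced Gröbner basis of I by Buchberger's algorithm.
f_1 = -12a² + 6ab + 2a + 16, LT = a².
f_2 = 5a² - 6b - 11, LT = a².

S(f_1,f_2): lcm = a². S = -½ab - ⅙a + 6/5b + 13/15.
  leading term ab: no divisor's leading term divides it; move -½ab to the remainder.
  leading term a: no divisor's leading term divides it; move -⅙a to the remainder.
  leading term b: no divisor's leading term divides it; move 6/5b to the remainder.
  leading term 1: no divisor's leading term divides it; move 13/15 to the remainder.
  remainder -½ab - ⅙a + 6/5b + 13/15 ≠ 0; add h_3 = -½ab - ⅙a + 6/5b + 13/15 to the basis.

S(f_1,h_3): lcm = a²b. S = -⅓a² - ½ab² + 67/30ab + 26/15a - 4/3b.
  leading term a²: subtract (1/36)·f_1 from -⅓a² - ½ab² + 67/30ab + 26/15a - 4/3b → -½ab² + 31/15ab + 151/90a - 4/3b - 4/9
  leading term ab²: subtract (b)·h_3 from -½ab² + 31/15ab + 151/90a - 4/3b - 4/9 → 67/30ab + 151/90a - 6/5b² - 11/5b - 4/9
  leading term ab: subtract (-67/15)·h_3 from 67/30ab + 151/90a - 6/5b² - 11/5b - 4/9 → 14/15a - 6/5b² + 79/25b + 257/75
  leading term a: no divisor's leading term divides it; move 14/15a to the remainder.
  leading term b²: no divisor's leading term divides it; move -6/5b² to the remainder.
  leading term b: no divisor's leading term divides it; move 79/25b to the remainder.
  leading term 1: no divisor's leading term divides it; move 257/75 to the remainder.
  remainder 14/15a - 6/5b² + 79/25b + 257/75 ≠ 0; add h_4 = 14/15a - 6/5b² + 79/25b + 257/75 to the basis.

S(h_3,h_4): lcm = ab. S = ⅓a + 9/7b³ - 237/70b² - 85/14b - 26/15.
  leading term a: subtract (5/14)·h_4 from ⅓a + 9/7b³ - 237/70b² - 85/14b - 26/15 → 9/7b³ - 207/70b² - 36/5b - 207/70
  leading term b³: no divisor's leading term divides it; move 9/7b³ to the remainder.
  leading term b²: no divisor's leading term divides it; move -207/70b² to the remainder.
  leading term b: no divisor's leading term divides it; move -36/5b to the remainder.
  leading term 1: no divisor's leading term divides it; move -207/70 to the remainder.
  remainder 9/7b³ - 207/70b² - 36/5b - 207/70 ≠ 0; add h_5 = 9/7b³ - 207/70b² - 36/5b - 207/70 to the basis.

The other S-polynomials (S(f_2,h_3), S(f_1,h_4), S(f_2,h_4), S(f_1,h_5), S(f_2,h_5), S(h_3,h_5), S(h_4,h_5)) all reduce to 0 modulo the current basis, so we have a Gröbner basis.
Inter-reduce: drop elements whose leading term is divisible by another's, tail-reduce, and make monic.
Reduced Gröbner basis: {a - 9/7b² + 237/70b + 257/70, b³ - 23/10b² - 28/5b - 23/10}.
Label its elements g_1 = a - 9/7b² + 237/70b + 257/70, g_2 = b³ - 23/10b² - 28/5b - 23/10.

Reduce p = a² + 4ab + a + 3/7b² - 167/14b - 145/14 modulo G:
  leading term a²: subtract (a)·g_1 from a² + 4ab + a + 3/7b² - 167/14b - 145/14 → 9/7ab² + 43/70ab - 187/70a + 3/7b² - 167/14b - 145/14
  leading term ab²: subtract (9/7b²)·g_1 from 9/7ab² + 43/70ab - 187/70a + 3/7b² - 167/14b - 145/14 → 43/70ab - 187/70a + 81/49b⁴ - 2133/490b³ - 2103/490b² - 167/14b - 145/14
  leading term ab: subtract (43/70b)·g_1 from 43/70ab - 187/70a + 81/49b⁴ - 2133/490b³ - 2103/490b² - 167/14b - 145/14 → -187/70a + 81/49b⁴ - 873/245b³ - 31221/4900b² - 69501/4900b - 145/14
  leading term a: subtract (-187/70)·g_1 from -187/70a + 81/49b⁴ - 873/245b³ - 31221/4900b² - 69501/4900b - 145/14 → 81/49b⁴ - 873/245b³ - 48051/4900b² - 12591/2450b - 2691/4900
  leading term b⁴: subtract (81/49b)·g_2 from 81/49b⁴ - 873/245b³ - 48051/4900b² - 12591/2450b - 2691/4900 → 117/490b³ - 2691/4900b² - 234/175b - 2691/4900
  leading term b³: subtract (117/490)·g_2 from 117/490b³ - 2691/4900b² - 234/175b - 2691/4900 → 0
  normal form = 0.
Since the normal form is 0, p ∈ I.

a² + 4ab + a + 3/7b² - 167/14b - 145/14 lies in I (it reduces to 0).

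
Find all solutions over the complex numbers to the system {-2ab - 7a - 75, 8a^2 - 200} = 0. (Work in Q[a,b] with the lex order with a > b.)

{(5, -11), (-5, 4)}

Compute a lex Gröbner basis by Buchberger's algorithm.
f_1 = -2ab - 7a - 75, LT = ab.
f_2 = 8a^2 - 200, LT = a^2.

S(f_1,f_2): lcm = a^2b. S = 7/2a^2 + 75/2a + 25b.
  reduce S modulo (f_1, f_2):
  remainder 75/2a + 25b + 175/2 ≠ 0; add h_3 = 75/2a + 25b + 175/2 to the basis.

S(f_1,h_3): lcm = ab. S = 7/2a - 2/3b^2 - 7/3b + 75/2.
  reduce S modulo (f_1, f_2, h_3):
  remainder -2/3b^2 - 14/3b + 88/3 ≠ 0; add h_4 = -2/3b^2 - 14/3b + 88/3 to the basis.

The other S-polynomials (S(f_2,h_3), S(f_1,h_4), S(f_2,h_4), S(h_3,h_4)) all reduce to 0 modulo the current basis, so we have a Gröbner basis.
Inter-reduce: drop elements whose leading term is divisible by another's, tail-reduce, and make monic.
Reduced Gröbner basis: {a + 2/3b + 7/3, b^2 + 7b - 44}.

A lex Gröbner basis eliminates variables successively. Here b^2 + 7b - 44 depends only on b, with roots {-11, 4}; lifting each root through the earlier basis elements recovers the full solutions.
  b = -11: the earlier basis element becomes a - 5 = 0, giving a = 5 — point (5, -11).
  b = 4: the earlier basis element becomes a + 5 = 0, giving a = -5 — point (-5, 4).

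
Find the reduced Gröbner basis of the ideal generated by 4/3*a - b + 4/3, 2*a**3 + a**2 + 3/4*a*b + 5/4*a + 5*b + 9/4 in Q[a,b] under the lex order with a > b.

f_1 = 4/3*a - b + 4/3, LT = a.
f_2 = 2*a**3 + a**2 + 3/4*a*b + 5/4*a + 5*b + 9/4, LT = a**3.

S(f_1,f_2): lcm = a**3. S = -3/4*a**2*b + 1/2*a**2 - 3/8*a*b - 5/8*a - 5/2*b - 9/8.
  reduce S modulo (f_1, f_2):
  remainder -27/64*b**3 + 9/8*b**2 - 131/32*b ≠ 0; add g_3 = -27/64*b**3 + 9/8*b**2 - 131/32*b to the basis.

The other S-polynomials (S(f_1,g_3), S(f_2,g_3)) all reduce to 0 modulo the current basis, so we have a Gröbner basis.
Inter-reduce: drop elements whose leading term is divisible by another's, tail-reduce, and make monic.

G = {a - 3/4*b + 1, b**3 - 8/3*b**2 + 262/27*b}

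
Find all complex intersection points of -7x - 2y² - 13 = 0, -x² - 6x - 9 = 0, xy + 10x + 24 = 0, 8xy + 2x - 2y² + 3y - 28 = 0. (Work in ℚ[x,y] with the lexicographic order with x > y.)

Compute a lex Gröbner basis by Buchberger's algorithm.
f_1 = -7x - 2y² - 13, LT = x.
f_2 = -x² - 6x - 9, LT = x².
f_3 = xy + 10x + 24, LT = xy.
f_4 = 8xy + 2x - 2y² + 3y - 28, LT = xy.

S(f_1,f_2): lcm = x². S = 2/7xy² - 29/7x - 9.
  reduce S modulo (f_1, f_2, f_3, f_4):
  remainder -4/49y⁴ + 32/49y² - 64/49 ≠ 0; add h_5 = -4/49y⁴ + 32/49y² - 64/49 to the basis.

S(f_1,f_3): lcm = xy. S = -10x + 2/7y³ + 13/7y - 24.
  reduce S modulo (f_1, f_2, f_3, f_4, h_5):
  remainder 2/7y³ + 20/7y² + 13/7y - 38/7 ≠ 0; add h_6 = 2/7y³ + 20/7y² + 13/7y - 38/7 to the basis.

S(f_1,f_4): lcm = xy. S = -¼x + 2/7y³ + ¼y² + 83/56y + 7/2.
  reduce S modulo (f_1, f_2, f_3, f_4, h_5, h_6):
  remainder -71/28y² - ⅜y + 263/28 ≠ 0; add h_7 = -71/28y² - ⅜y + 263/28 to the basis.

S(f_2,f_3): lcm = x²y. S = -10x² + 6xy - 24x + 9y.
  reduce S modulo (f_1, f_2, f_3, f_4, h_5, h_6, h_7):
  remainder 567/71y + 1134/71 ≠ 0; add h_8 = 567/71y + 1134/71 to the basis.

The other S-polynomials (S(f_2,f_4), S(f_3,f_4), S(f_1,h_5), S(f_2,h_5), S(f_3,h_5), S(f_4,h_5), S(f_1,h_6), S(f_2,h_6), S(f_3,h_6), S(f_4,h_6), S(h_5,h_6), S(f_1,h_7), S(f_2,h_7), S(f_3,h_7), S(f_4,h_7), S(h_5,h_7), S(h_6,h_7), S(f_1,h_8), S(f_2,h_8), S(f_3,h_8), S(f_4,h_8), S(h_5,h_8), S(h_6,h_8), S(h_7,h_8)) all reduce to 0 modulo the current basis, so we have a Gröbner basis.
Inter-reduce: drop elements whose leading term is divisible by another's, tail-reduce, and make monic.
Reduced Gröbner basis: {x + 3, y + 2}.

The lex basis is triangular: the last element involves only y. Solving y + 2 = 0 gives y ∈ {-2}; substituting each value into the earlier elements determines the remaining variables.
  y = -2: the earlier basis element becomes x + 3 = 0, giving x = -3 — point (-3, -2).

{(-3, -2)}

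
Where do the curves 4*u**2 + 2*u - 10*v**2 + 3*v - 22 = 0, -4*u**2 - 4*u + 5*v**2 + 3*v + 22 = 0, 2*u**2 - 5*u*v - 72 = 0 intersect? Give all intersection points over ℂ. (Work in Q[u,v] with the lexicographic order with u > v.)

Compute a lex Gröbner basis by Buchberger's algorithm.
f_1 = 4*u**2 + 2*u - 10*v**2 + 3*v - 22, LT = u**2.
f_2 = -4*u**2 - 4*u + 5*v**2 + 3*v + 22, LT = u**2.
f_3 = 2*u**2 - 5*u*v - 72, LT = u**2.

S(f_1,f_2): lcm = u**2. S = -1/2*u - 5/4*v**2 + 3/2*v.
  leading term u: no divisor's leading term divides it; move -1/2*u to the remainder.
  leading term v**2: no divisor's leading term divides it; move -5/4*v**2 to the remainder.
  leading term v: no divisor's leading term divides it; move 3/2*v to the remainder.
  remainder -1/2*u - 5/4*v**2 + 3/2*v ≠ 0; add h_4 = -1/2*u - 5/4*v**2 + 3/2*v to the basis.

S(f_1,f_3): lcm = u**2. S = 5/2*u*v + 1/2*u - 5/2*v**2 + 3/4*v + 61/2.
  leading term u*v: subtract (-5*v)·h_4 from 5/2*u*v + 1/2*u - 5/2*v**2 + 3/4*v + 61/2 → 1/2*u - 25/4*v**3 + 5*v**2 + 3/4*v + 61/2
  leading term u: subtract (-1)·h_4 from 1/2*u - 25/4*v**3 + 5*v**2 + 3/4*v + 61/2 → -25/4*v**3 + 15/4*v**2 + 9/4*v + 61/2
  leading term v**3: no divisor's leading term divides it; move -25/4*v**3 to the remainder.
  leading term v**2: no divisor's leading term divides it; move 15/4*v**2 to the remainder.
  leading term v: no divisor's leading term divides it; move 9/4*v to the remainder.
  leading term 1: no divisor's leading term divides it; move 61/2 to the remainder.
  remainder -25/4*v**3 + 15/4*v**2 + 9/4*v + 61/2 ≠ 0; add h_5 = -25/4*v**3 + 15/4*v**2 + 9/4*v + 61/2 to the basis.

S(f_1,h_4): lcm = u**2. S = -5/2*u*v**2 + 3*u*v + 1/2*u - 5/2*v**2 + 3/4*v - 11/2.
  leading term u*v**2: subtract (5*v**2)·h_4 from -5/2*u*v**2 + 3*u*v + 1/2*u - 5/2*v**2 + 3/4*v - 11/2 → 3*u*v + 1/2*u + 25/4*v**4 - 15/2*v**3 - 5/2*v**2 + 3/4*v - 11/2
  leading term u*v: subtract (-6*v)·h_4 from 3*u*v + 1/2*u + 25/4*v**4 - 15/2*v**3 - 5/2*v**2 + 3/4*v - 11/2 → 1/2*u + 25/4*v**4 - 15*v**3 + 13/2*v**2 + 3/4*v - 11/2
  leading term u: subtract (-1)·h_4 from 1/2*u + 25/4*v**4 - 15*v**3 + 13/2*v**2 + 3/4*v - 11/2 → 25/4*v**4 - 15*v**3 + 21/4*v**2 + 9/4*v - 11/2
  leading term v**4: subtract (-v)·h_5 from 25/4*v**4 - 15*v**3 + 21/4*v**2 + 9/4*v - 11/2 → -45/4*v**3 + 15/2*v**2 + 131/4*v - 11/2
  leading term v**3: subtract (9/5)·h_5 from -45/4*v**3 + 15/2*v**2 + 131/4*v - 11/2 → 3/4*v**2 + 287/10*v - 302/5
  leading term v**2: no divisor's leading term divides it; move 3/4*v**2 to the remainder.
  leading term v: no divisor's leading term divides it; move 287/10*v to the remainder.
  leading term 1: no divisor's leading term divides it; move -302/5 to the remainder.
  remainder 3/4*v**2 + 287/10*v - 302/5 ≠ 0; add h_6 = 3/4*v**2 + 287/10*v - 302/5 to the basis.

S(h_5,h_6): lcm = v**3. S = -583/15*v**2 + 6013/75*v - 122/25.
  leading term v**2: subtract (-2332/45)·h_6 from -583/15*v**2 + 6013/75*v - 122/25 → 352681/225*v - 705362/225
  leading term v: no divisor's leading term divides it; move 352681/225*v to the remainder.
  leading term 1: no divisor's leading term divides it; move -705362/225 to the remainder.
  remainder 352681/225*v - 705362/225 ≠ 0; add h_7 = 352681/225*v - 705362/225 to the basis.

The other S-polynomials (S(f_2,f_3), S(f_2,h_4), S(f_3,h_4), S(f_1,h_5), S(f_2,h_5), S(f_3,h_5), S(h_4,h_5), S(f_1,h_6), S(f_2,h_6), S(f_3,h_6), S(h_4,h_6), S(f_1,h_7), S(f_2,h_7), S(f_3,h_7), S(h_4,h_7), S(h_5,h_7), S(h_6,h_7)) all reduce to 0 modulo the current basis, so we have a Gröbner basis.
Inter-reduce: drop elements whose leading term is divisible by another's, tail-reduce, and make monic.
Reduced Gröbner basis: {u + 4, v - 2}.

From the last basis element, v - 2 = 0, so v takes values in {2}. Each choice, substituted upward through the basis, yields the corresponding point(s) of the solution set.
  v = 2: the earlier basis element becomes u + 4 = 0, giving u = -4 — point (-4, 2).

{(-4, 2)}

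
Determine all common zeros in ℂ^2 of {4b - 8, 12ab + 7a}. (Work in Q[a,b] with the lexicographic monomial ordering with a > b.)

{(0, 2)}

Compute a lex Gröbner basis by Buchberger's algorithm.
f_1 = 4b - 8, LT = b.
f_2 = 12ab + 7a, LT = ab.

S(f_1,f_2): lcm = ab. S = -31/12a.
  reduce S modulo (f_1, f_2):
  remainder -31/12a ≠ 0; add h_3 = -31/12a to the basis.

The other S-polynomials (S(f_1,h_3), S(f_2,h_3)) all reduce to 0 modulo the current basis, so we have a Gröbner basis.
Inter-reduce: drop elements whose leading term is divisible by another's, tail-reduce, and make monic.
Reduced Gröbner basis: {a, b - 2}.

From the last basis element, b - 2 = 0, so b takes values in {2}. Each choice, substituted upward through the basis, yields the corresponding point(s) of the solution set.
  b = 2: the earlier basis element becomes a = 0, giving a = 0 — point (0, 2).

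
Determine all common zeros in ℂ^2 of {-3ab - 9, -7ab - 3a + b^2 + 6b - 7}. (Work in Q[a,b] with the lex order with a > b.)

Compute a lex Gröbner basis by Buchberger's algorithm.
f_1 = -3ab - 9, LT = ab.
f_2 = -7ab - 3a + b^2 + 6b - 7, LT = ab.

S(f_1,f_2): lcm = ab. S = -3/7a + 1/7b^2 + 6/7b + 2.
  reduce S modulo (f_1, f_2):
  remainder -3/7a + 1/7b^2 + 6/7b + 2 ≠ 0; add h_3 = -3/7a + 1/7b^2 + 6/7b + 2 to the basis.

S(f_1,h_3): lcm = ab. S = 1/3b^3 + 2b^2 + 14/3b + 3.
  reduce S modulo (f_1, f_2, h_3):
  remainder 1/3b^3 + 2b^2 + 14/3b + 3 ≠ 0; add h_4 = 1/3b^3 + 2b^2 + 14/3b + 3 to the basis.

The other S-polynomials (S(f_2,h_3), S(f_1,h_4), S(f_2,h_4), S(h_3,h_4)) all reduce to 0 modulo the current basis, so we have a Gröbner basis.
Inter-reduce: drop elements whose leading term is divisible by another's, tail-reduce, and make monic.
Reduced Gröbner basis: {a - 1/3b^2 - 2b - 14/3, b^3 + 6b^2 + 14b + 9}.

A lex Gröbner basis eliminates variables successively. Here b^3 + 6b^2 + 14b + 9 depends only on b, with roots {-1, -5/2 - sqrt(11)*I/2, -5/2 + sqrt(11)*I/2}; lifting each root through the earlier basis elements recovers the full solutions.
  b = -1: the earlier basis element becomes a - 3 = 0, giving a = 3 — point (3, -1).
  b = -5/2 - sqrt(11)*I/2: the earlier basis element becomes a - 5/6 + sqrt(11)*I/6 = 0, giving a = 5/6 - sqrt(11)*I/6 — point (5/6 - sqrt(11)*I/6, -5/2 - sqrt(11)*I/2).
  b = -5/2 + sqrt(11)*I/2: the earlier basis element becomes a - 5/6 - sqrt(11)*I/6 = 0, giving a = 5/6 + sqrt(11)*I/6 — point (5/6 + sqrt(11)*I/6, -5/2 + sqrt(11)*I/2).
A lex Gröbner basis triangularizes the system, enabling back-substitution.

{(3, -1), (5/6 - sqrt(11)*I/6, -5/2 - sqrt(11)*I/2), (5/6 + sqrt(11)*I/6, -5/2 + sqrt(11)*I/2)}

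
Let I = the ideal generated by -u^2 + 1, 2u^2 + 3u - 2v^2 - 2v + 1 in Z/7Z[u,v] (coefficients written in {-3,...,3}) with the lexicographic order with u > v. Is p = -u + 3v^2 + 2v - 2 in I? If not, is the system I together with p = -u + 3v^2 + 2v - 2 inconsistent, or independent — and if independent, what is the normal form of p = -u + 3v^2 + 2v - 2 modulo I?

-u + 3v^2 + 2v - 2 is independent of I; its normal form modulo I is -v - 1.

First compute the reduced Gröbner basis of I by Buchberger's algorithm.
f_1 = -u^2 + 1, LT = u^2.
f_2 = 2u^2 + 3u - 2v^2 - 2v + 1, LT = u^2.

S(f_1,f_2): lcm = u^2. S = 2u + v^2 + v + 2.
  reduce S modulo (f_1, f_2):
  remainder 2u + v^2 + v + 2 ≠ 0; add h_3 = 2u + v^2 + v + 2 to the basis.

S(f_1,h_3): lcm = u^2. S = 3uv^2 + 3uv - u - 1.
  reduce S modulo (f_1, f_2, h_3):
  remainder 2v^4 - 3v^3 + 3v^2 + v ≠ 0; add h_4 = 2v^4 - 3v^3 + 3v^2 + v to the basis.

The other S-polynomials (S(f_2,h_3), S(f_1,h_4), S(f_2,h_4), S(h_3,h_4)) all reduce to 0 modulo the current basis, so we have a Gröbner basis.
Inter-reduce: drop elements whose leading term is divisible by another's, tail-reduce, and make monic.
Reduced Gröbner basis: {u - 3v^2 - 3v + 1, v^4 + 2v^3 - 2v^2 - 3v}.
Label its elements g_1 = u - 3v^2 - 3v + 1, g_2 = v^4 + 2v^3 - 2v^2 - 3v.

Reduce p = -u + 3v^2 + 2v - 2 modulo G:
  leading term u: subtract (-1)·g_1 from -u + 3v^2 + 2v - 2 → -v - 1
  leading term v: no divisor's leading term divides it; move -v to the remainder.
  leading term 1: no divisor's leading term divides it; move -1 to the remainder.
  normal form = -v - 1.
The normal form is nonzero, so p ∉ I. Since p minus its normal form lies in I, I + (p) = I + (r) where r = -v - 1; decide whether this ideal is the whole ring.
Run Buchberger on G together with r (pairs among the g_i already reduce to 0 since G is a Gröbner basis):
g_1 = u - 3v^2 - 3v + 1, LT = u.
g_2 = v^4 + 2v^3 - 2v^2 - 3v, LT = v^4.
r = -v - 1, LT = v.

The S-polynomials (S(g_1,g_2), S(g_1,r), S(g_2,r)) all reduce to 0 modulo the current basis, so we have a Gröbner basis.
Inter-reduce: drop elements whose leading term is divisible by another's, tail-reduce, and make monic.
Reduced Gröbner basis: {u + 1, v + 1}.
The reduced Gröbner basis of I + (p) is {u + 1, v + 1} ≠ {1}, a proper ideal, so the enlarged system stays consistent: p is independent of I, with normal form -v - 1.

The remainder on division by a Gröbner basis is unique — it is the normal form.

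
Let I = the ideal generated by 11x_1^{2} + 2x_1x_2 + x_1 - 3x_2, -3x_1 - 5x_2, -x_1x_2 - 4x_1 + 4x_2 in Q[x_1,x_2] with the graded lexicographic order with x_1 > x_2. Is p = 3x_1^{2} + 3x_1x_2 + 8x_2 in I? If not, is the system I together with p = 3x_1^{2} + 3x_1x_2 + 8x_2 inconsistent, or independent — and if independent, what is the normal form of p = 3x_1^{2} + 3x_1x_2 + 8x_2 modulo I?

First compute the reduced Gröbner basis of I by Buchberger's algorithm.
f_1 = 11x_1^{2} + 2x_1x_2 + x_1 - 3x_2, LT = x_1^{2}.
f_2 = -3x_1 - 5x_2, LT = x_1.
f_3 = -x_1x_2 - 4x_1 + 4x_2, LT = x_1x_2.

S(f_1,f_2): lcm = x_1^{2}. S = -\tfrac{49}{33}x_1x_2 + \tfrac{1}{11}x_1 - \tfrac{3}{11}x_2.
  leading term x_1x_2: subtract (\tfrac{49}{99}x_2)·f_2 from -\tfrac{49}{33}x_1x_2 + \tfrac{1}{11}x_1 - \tfrac{3}{11}x_2 → \tfrac{245}{99}x_2^{2} + \tfrac{1}{11}x_1 - \tfrac{3}{11}x_2
  leading term x_2^{2}: no divisor's leading term divides it; move \tfrac{245}{99}x_2^{2} to the remainder.
  leading term x_1: subtract (-\tfrac{1}{33})·f_2 from \tfrac{1}{11}x_1 - \tfrac{3}{11}x_2 → -\tfrac{14}{33}x_2
  leading term x_2: no divisor's leading term divides it; move -\tfrac{14}{33}x_2 to the remainder.
  remainder \tfrac{245}{99}x_2^{2} - \tfrac{14}{33}x_2 ≠ 0; add h_4 = \tfrac{245}{99}x_2^{2} - \tfrac{14}{33}x_2 to the basis.

S(f_1,f_3): lcm = x_1^{2}x_2. S = \tfrac{2}{11}x_1x_2^{2} - 4x_1^{2} + \tfrac{45}{11}x_1x_2 - \tfrac{3}{11}x_2^{2}.
  leading term x_1x_2^{2}: subtract (-\tfrac{2}{33}x_2^{2})·f_2 from \tfrac{2}{11}x_1x_2^{2} - 4x_1^{2} + \tfrac{45}{11}x_1x_2 - \tfrac{3}{11}x_2^{2} → -\tfrac{10}{33}x_2^{3} - 4x_1^{2} + \tfrac{45}{11}x_1x_2 - \tfrac{3}{11}x_2^{2}
  leading term x_2^{3}: subtract (-\tfrac{6}{49}x_2)·h_4 from -\tfrac{10}{33}x_2^{3} - 4x_1^{2} + \tfrac{45}{11}x_1x_2 - \tfrac{3}{11}x_2^{2} → -4x_1^{2} + \tfrac{45}{11}x_1x_2 - \tfrac{25}{77}x_2^{2}
  leading term x_1^{2}: subtract (-\tfrac{4}{11})·f_1 from -4x_1^{2} + \tfrac{45}{11}x_1x_2 - \tfrac{25}{77}x_2^{2} → \tfrac{53}{11}x_1x_2 - \tfrac{25}{77}x_2^{2} + \tfrac{4}{11}x_1 - \tfrac{12}{11}x_2
  leading term x_1x_2: subtract (-\tfrac{53}{33}x_2)·f_2 from \tfrac{53}{11}x_1x_2 - \tfrac{25}{77}x_2^{2} + \tfrac{4}{11}x_1 - \tfrac{12}{11}x_2 → -\tfrac{1930}{231}x_2^{2} + \tfrac{4}{11}x_1 - \tfrac{12}{11}x_2
  leading term x_2^{2}: subtract (-\tfrac{1158}{343})·h_4 from -\tfrac{1930}{231}x_2^{2} + \tfrac{4}{11}x_1 - \tfrac{12}{11}x_2 → \tfrac{4}{11}x_1 - \tfrac{1360}{539}x_2
  leading term x_1: subtract (-\tfrac{4}{33})·f_2 from \tfrac{4}{11}x_1 - \tfrac{1360}{539}x_2 → -\tfrac{460}{147}x_2
  leading term x_2: no divisor's leading term divides it; move -\tfrac{460}{147}x_2 to the remainder.
  remainder -\tfrac{460}{147}x_2 ≠ 0; add h_5 = -\tfrac{460}{147}x_2 to the basis.

The other S-polynomials (S(f_2,f_3), S(f_1,h_4), S(f_2,h_4), S(f_3,h_4), S(f_1,h_5), S(f_2,h_5), S(f_3,h_5), S(h_4,h_5)) all reduce to 0 modulo the current basis, so we have a Gröbner basis.
Inter-reduce: drop elements whose leading term is divisible by another's, tail-reduce, and make monic.
Reduced Gröbner basis: {x_1, x_2}.
Label its elements g_1 = x_1, g_2 = x_2.

Reduce p = 3x_1^{2} + 3x_1x_2 + 8x_2 modulo G:
  leading term x_1^{2}: subtract (3x_1)·g_1 from 3x_1^{2} + 3x_1x_2 + 8x_2 → 3x_1x_2 + 8x_2
  leading term x_1x_2: subtract (3x_2)·g_1 from 3x_1x_2 + 8x_2 → 8x_2
  leading term x_2: subtract (8)·g_2 from 8x_2 → 0
  normal form = 0.
Since the normal form is 0, p ∈ I.

Ideal membership is decidable via reduction modulo a Gröbner basis.

3x_1^{2} + 3x_1x_2 + 8x_2 lies in I (it reduces to 0).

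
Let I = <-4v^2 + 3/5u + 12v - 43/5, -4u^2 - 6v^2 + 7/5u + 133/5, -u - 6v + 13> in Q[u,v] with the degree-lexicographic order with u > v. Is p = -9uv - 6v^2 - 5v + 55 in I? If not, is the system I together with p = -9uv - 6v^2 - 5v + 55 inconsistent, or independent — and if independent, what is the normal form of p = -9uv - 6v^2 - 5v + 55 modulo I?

First compute the reduced Gröbner basis of I by Buchberger's algorithm.
f_1 = -4v^2 + 3/5u + 12v - 43/5, LT = v^2.
f_2 = -4u^2 - 6v^2 + 7/5u + 133/5, LT = u^2.
f_3 = -u - 6v + 13, LT = u.

S(f_1,f_2): leading monomials are coprime, so the S-polynomial reduces to 0 (Buchberger's first criterion).
S(f_1,f_3): leading monomials are coprime, so the S-polynomial reduces to 0 (Buchberger's first criterion).
S(f_2,f_3): lcm = u^2. S = -6uv + 3/2v^2 + 253/20u - 133/20.
  leading term uv: subtract (6v)·f_3 from -6uv + 3/2v^2 + 253/20u - 133/20 → 75/2v^2 + 253/20u - 78v - 133/20
  leading term v^2: subtract (-75/8)·f_1 from 75/2v^2 + 253/20u - 78v - 133/20 → 731/40u + 69/2v - 3491/40
  leading term u: subtract (-731/40)·f_3 from 731/40u + 69/2v - 3491/40 → -1503/20v + 1503/10
  leading term v: no divisor's leading term divides it; move -1503/20v to the remainder.
  leading term 1: no divisor's leading term divides it; move 1503/10 to the remainder.
  remainder -1503/20v + 1503/10 ≠ 0; add h_4 = -1503/20v + 1503/10 to the basis.

S(f_1,h_4): lcm = v^2. S = -3/20u - v + 43/20.
  leading term u: subtract (3/20)·f_3 from -3/20u - v + 43/20 → -1/10v + 1/5
  leading term v: subtract (2/1503)·h_4 from -1/10v + 1/5 → 0
  remainder 0.

S(f_2,h_4): leading monomials are coprime, so the S-polynomial reduces to 0 (Buchberger's first criterion).
S(f_3,h_4): leading monomials are coprime, so the S-polynomial reduces to 0 (Buchberger's first criterion).
Every S-polynomial of the final basis reduces to 0, so we have a Gröbner basis.
Inter-reduce: drop elements whose leading term is divisible by another's, tail-reduce, and make monic.
Reduced Gröbner basis: {u - 1, v - 2}.
Label its elements g_1 = u - 1, g_2 = v - 2.

Reduce p = -9uv - 6v^2 - 5v + 55 modulo G:
  leading term uv: subtract (-9v)·g_1 from -9uv - 6v^2 - 5v + 55 → -6v^2 - 14v + 55
  leading term v^2: subtract (-6v)·g_2 from -6v^2 - 14v + 55 → -26v + 55
  leading term v: subtract (-26)·g_2 from -26v + 55 → 3
  leading term 1: no divisor's leading term divides it; move 3 to the remainder.
  normal form = 3.
The normal form is nonzero, so p ∉ I. Since p minus its normal form lies in I, I + (p) = I + (r) where r = 3; decide whether this ideal is the whole ring.
Here r = 3 is a nonzero constant, hence a unit: 1 ∈ I + (p), the Gröbner basis of I + (p) is {1}, and the enlarged system has no common solution — adjoining p is inconsistent.

Adjoining -9uv - 6v^2 - 5v + 55 makes the ideal the whole ring: the system is inconsistent.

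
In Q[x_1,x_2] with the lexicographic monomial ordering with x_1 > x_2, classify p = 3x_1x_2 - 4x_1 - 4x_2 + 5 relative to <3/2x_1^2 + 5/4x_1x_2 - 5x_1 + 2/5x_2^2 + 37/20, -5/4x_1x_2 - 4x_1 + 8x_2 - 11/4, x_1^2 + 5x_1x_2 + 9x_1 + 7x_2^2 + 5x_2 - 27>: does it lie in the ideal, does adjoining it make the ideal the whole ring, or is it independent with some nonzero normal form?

First compute the reduced Gröbner basis of I by Buchberger's algorithm.
f_1 = 3/2x_1^2 + 5/4x_1x_2 - 5x_1 + 2/5x_2^2 + 37/20, LT = x_1^2.
f_2 = -5/4x_1x_2 - 4x_1 + 8x_2 - 11/4, LT = x_1x_2.
f_3 = x_1^2 + 5x_1x_2 + 9x_1 + 7x_2^2 + 5x_2 - 27, LT = x_1^2.

S(f_1,f_2): lcm = x_1^2x_2. S = -16/5x_1^2 + 5/6x_1x_2^2 + 46/15x_1x_2 - 11/5x_1 + 4/15x_2^3 + 37/30x_2.
  reduce S modulo (f_1, f_2, f_3):
  remainder -567/25x_1 + 4/15x_2^3 + 464/75x_2^2 + 1427/75x_2 - 14/5 ≠ 0; add h_4 = -567/25x_1 + 4/15x_2^3 + 464/75x_2^2 + 1427/75x_2 - 14/5 to the basis.

S(f_1,f_3): lcm = x_1^2. S = -25/6x_1x_2 - 37/3x_1 - 101/15x_2^2 - 5x_2 + 847/30.
  reduce S modulo (f_1, f_2, f_3, h_4):
  remainder 20/1701x_2^3 - 54947/8505x_2^2 - 52438/1701x_2 + 15097/405 ≠ 0; add h_5 = 20/1701x_2^3 - 54947/8505x_2^2 - 52438/1701x_2 + 15097/405 to the basis.

S(f_2,f_3): lcm = x_1^2x_2. S = 16/5x_1^2 - 5x_1x_2^2 - 77/5x_1x_2 + 11/5x_1 - 7x_2^3 - 5x_2^2 + 27x_2.
  reduce S modulo (f_1, f_2, f_3, h_4, h_5):
  remainder -1876489/500x_2^2 - 885583/50x_2 + 10732319/500 ≠ 0; add h_6 = -1876489/500x_2^2 - 885583/50x_2 + 10732319/500 to the basis.

S(f_2,h_5): lcm = x_1x_2^3. S = 55267/100x_1x_2^2 + 26219/10x_1x_2 - 317037/100x_1 - 32/5x_2^3 + 11/5x_2^2.
  reduce S modulo (f_1, f_2, f_3, h_4, h_5, h_6):
  remainder -2812458071871/234561125x_2 + 2812458071871/234561125 ≠ 0; add h_7 = -2812458071871/234561125x_2 + 2812458071871/234561125 to the basis.

The other S-polynomials (S(f_1,h_4), S(f_2,h_4), S(f_3,h_4), S(f_1,h_5), S(f_3,h_5), S(h_4,h_5), S(f_1,h_6), S(f_2,h_6), S(f_3,h_6), S(h_4,h_6), S(h_5,h_6), S(f_1,h_7), S(f_2,h_7), S(f_3,h_7), S(h_4,h_7), S(h_5,h_7), S(h_6,h_7)) all reduce to 0 modulo the current basis, so we have a Gröbner basis.
Inter-reduce: drop elements whose leading term is divisible by another's, tail-reduce, and make monic.
Reduced Gröbner basis: {x_1 - 1, x_2 - 1}.
Label its elements g_1 = x_1 - 1, g_2 = x_2 - 1.

Reduce p = 3x_1x_2 - 4x_1 - 4x_2 + 5 modulo G:
  leading term x_1x_2: subtract (3x_2)·g_1 from 3x_1x_2 - 4x_1 - 4x_2 + 5 → -4x_1 - x_2 + 5
  leading term x_1: subtract (-4)·g_1 from -4x_1 - x_2 + 5 → -x_2 + 1
  leading term x_2: subtract (-1)·g_2 from -x_2 + 1 → 0
  normal form = 0.
Since the normal form is 0, p ∈ I.

3x_1x_2 - 4x_1 - 4x_2 + 5 lies in I (it reduces to 0).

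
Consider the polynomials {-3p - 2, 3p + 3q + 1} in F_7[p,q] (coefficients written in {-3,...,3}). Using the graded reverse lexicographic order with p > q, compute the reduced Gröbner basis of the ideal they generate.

G = {p + 3, q + 2}

f_1 = -3p - 2, LT = p.
f_2 = 3p + 3q + 1, LT = p.

S(f_1,f_2): lcm = p. S = -q - 2.
  reduce S modulo (f_1, f_2):
  remainder -q - 2 ≠ 0; add g_3 = -q - 2 to the basis.

The other S-polynomials (S(f_1,g_3), S(f_2,g_3)) all reduce to 0 modulo the current basis, so we have a Gröbner basis.
Inter-reduce: drop elements whose leading term is divisible by another's, tail-reduce, and make monic.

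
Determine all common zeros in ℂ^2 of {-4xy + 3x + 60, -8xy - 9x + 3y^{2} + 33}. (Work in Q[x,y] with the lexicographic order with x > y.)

{(-4, -3), (-3*sqrt(1361)/32 - 27/32, 15/8 - sqrt(1361)/8), (-27/32 + 3*sqrt(1361)/32, 15/8 + sqrt(1361)/8)}

Compute a lex Gröbner basis by Buchberger's algorithm.
f_1 = -4xy + 3x + 60, LT = xy.
f_2 = -8xy - 9x + 3y^{2} + 33, LT = xy.

S(f_1,f_2): lcm = xy. S = -\tfrac{15}{8}x + \tfrac{3}{8}y^{2} - \tfrac{87}{8}.
  leading term x: no divisor's leading term divides it; move -\tfrac{15}{8}x to the remainder.
  leading term y^{2}: no divisor's leading term divides it; move \tfrac{3}{8}y^{2} to the remainder.
  leading term 1: no divisor's leading term divides it; move -\tfrac{87}{8} to the remainder.
  remainder -\tfrac{15}{8}x + \tfrac{3}{8}y^{2} - \tfrac{87}{8} ≠ 0; add h_3 = -\tfrac{15}{8}x + \tfrac{3}{8}y^{2} - \tfrac{87}{8} to the basis.

S(f_1,h_3): lcm = xy. S = -\tfrac{3}{4}x + \tfrac{1}{5}y^{3} - \tfrac{29}{5}y - 15.
  leading term x: subtract (\tfrac{2}{5})·h_3 from -\tfrac{3}{4}x + \tfrac{1}{5}y^{3} - \tfrac{29}{5}y - 15 → \tfrac{1}{5}y^{3} - \tfrac{3}{20}y^{2} - \tfrac{29}{5}y - \tfrac{213}{20}
  leading term y^{3}: no divisor's leading term divides it; move \tfrac{1}{5}y^{3} to the remainder.
  leading term y^{2}: no divisor's leading term divides it; move -\tfrac{3}{20}y^{2} to the remainder.
  leading term y: no divisor's leading term divides it; move -\tfrac{29}{5}y to the remainder.
  leading term 1: no divisor's leading term divides it; move -\tfrac{213}{20} to the remainder.
  remainder \tfrac{1}{5}y^{3} - \tfrac{3}{20}y^{2} - \tfrac{29}{5}y - \tfrac{213}{20} ≠ 0; add h_4 = \tfrac{1}{5}y^{3} - \tfrac{3}{20}y^{2} - \tfrac{29}{5}y - \tfrac{213}{20} to the basis.

The other S-polynomials (S(f_2,h_3), S(f_1,h_4), S(f_2,h_4), S(h_3,h_4)) all reduce to 0 modulo the current basis, so we have a Gröbner basis.
Inter-reduce: drop elements whose leading term is divisible by another's, tail-reduce, and make monic.
Reduced Gröbner basis: {x - \tfrac{1}{5}y^{2} + \tfrac{29}{5}, y^{3} - \tfrac{3}{4}y^{2} - 29y - \tfrac{213}{4}}.

The lex basis is triangular: the last element involves only y. Solving y^{3} - \tfrac{3}{4}y^{2} - 29y - \tfrac{213}{4} = 0 gives y ∈ {-3, 15/8 - sqrt(1361)/8, 15/8 + sqrt(1361)/8}; substituting each value into the earlier elements determines the remaining variables.
  y = -3: the earlier basis element becomes x + 4 = 0, giving x = -4 — point (-4, -3).
  y = 15/8 - sqrt(1361)/8: the earlier basis element becomes x + 27/32 + 3*sqrt(1361)/32 = 0, giving x = -3*sqrt(1361)/32 - 27/32 — point (-3*sqrt(1361)/32 - 27/32, 15/8 - sqrt(1361)/8).
  y = 15/8 + sqrt(1361)/8: the earlier basis element becomes x - 3*sqrt(1361)/32 + 27/32 = 0, giving x = -27/32 + 3*sqrt(1361)/32 — point (-27/32 + 3*sqrt(1361)/32, 15/8 + sqrt(1361)/8).
Each listed point satisfies every original equation (direct substitution).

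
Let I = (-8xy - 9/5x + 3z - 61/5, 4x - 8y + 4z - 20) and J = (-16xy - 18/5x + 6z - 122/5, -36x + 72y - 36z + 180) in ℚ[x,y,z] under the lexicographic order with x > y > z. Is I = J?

Yes, the ideals are equal.

Since reduced Gröbner bases are canonical representatives of ideals under a given ordering, it suffices to compute and compare them.
Buchberger on the first generating set:
f_1 = -8xy - 9/5x + 3z - 61/5, LT = xy.
f_2 = 4x - 8y + 4z - 20, LT = x.

S(f_1,f_2): lcm = xy. S = 9/40x + 2y² - yz + 5y - ⅜z + 61/40.
  leading term x: subtract (9/160)·f_2 from 9/40x + 2y² - yz + 5y - ⅜z + 61/40 → 2y² - yz + 109/20y - ⅗z + 53/20
  leading term y²: no divisor's leading term divides it; move 2y² to the remainder.
  leading term yz: no divisor's leading term divides it; move -yz to the remainder.
  leading term y: no divisor's leading term divides it; move 109/20y to the remainder.
  leading term z: no divisor's leading term divides it; move -⅗z to the remainder.
  leading term 1: no divisor's leading term divides it; move 53/20 to the remainder.
  remainder 2y² - yz + 109/20y - ⅗z + 53/20 ≠ 0; add g_3 = 2y² - yz + 109/20y - ⅗z + 53/20 to the basis.

The other S-polynomials (S(f_1,g_3), S(f_2,g_3)) all reduce to 0 modulo the current basis, so we have a Gröbner basis.
Inter-reduce: drop elements whose leading term is divisible by another's, tail-reduce, and make monic.
Reduced Gröbner basis: {x - 2y + z - 5, y² - ½yz + 109/40y - 3/10z + 53/40}.

Buchberger on the second generating set:
h_1 = -16xy - 18/5x + 6z - 122/5, LT = xy.
h_2 = -36x + 72y - 36z + 180, LT = x.

S(h_1,h_2): lcm = xy. S = 9/40x + 2y² - yz + 5y - ⅜z + 61/40.
  leading term x: subtract (-1/160)·h_2 from 9/40x + 2y² - yz + 5y - ⅜z + 61/40 → 2y² - yz + 109/20y - ⅗z + 53/20
  leading term y²: no divisor's leading term divides it; move 2y² to the remainder.
  leading term yz: no divisor's leading term divides it; move -yz to the remainder.
  leading term y: no divisor's leading term divides it; move 109/20y to the remainder.
  leading term z: no divisor's leading term divides it; move -⅗z to the remainder.
  leading term 1: no divisor's leading term divides it; move 53/20 to the remainder.
  remainder 2y² - yz + 109/20y - ⅗z + 53/20 ≠ 0; add k_3 = 2y² - yz + 109/20y - ⅗z + 53/20 to the basis.

The other S-polynomials (S(h_1,k_3), S(h_2,k_3)) all reduce to 0 modulo the current basis, so we have a Gröbner basis.
Inter-reduce: drop elements whose leading term is divisible by another's, tail-reduce, and make monic.
Reduced Gröbner basis: {x - 2y + z - 5, y² - ½yz + 109/40y - 3/10z + 53/40}.

These coincide, so the ideals are equal.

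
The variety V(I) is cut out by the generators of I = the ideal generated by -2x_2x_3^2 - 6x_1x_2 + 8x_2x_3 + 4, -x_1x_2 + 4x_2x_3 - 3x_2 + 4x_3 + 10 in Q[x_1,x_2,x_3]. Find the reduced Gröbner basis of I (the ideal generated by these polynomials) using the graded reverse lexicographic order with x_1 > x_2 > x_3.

This is the nonlinear analogue of row-reducing a linear system.

f_1 = -2x_2x_3^2 - 6x_1x_2 + 8x_2x_3 + 4, LT = x_2x_3^2.
f_2 = -x_1x_2 + 4x_2x_3 - 3x_2 + 4x_3 + 10, LT = x_1x_2.

S(f_1,f_2): lcm = x_1x_2x_3^2. S = 4x_2x_3^3 + 3x_1^2x_2 - 4x_1x_2x_3 - 3x_2x_3^2 + 4x_3^3 + 10x_3^2 - 2x_1.
  reduce S modulo (f_1, f_2):
  remainder 4x_3^3 + 12x_1x_3 - 6x_3^2 + 28x_1 - 32x_3 - 6 ≠ 0; add g_3 = 4x_3^3 + 12x_1x_3 - 6x_3^2 + 28x_1 - 32x_3 - 6 to the basis.

The other S-polynomials (S(f_1,g_3), S(f_2,g_3)) all reduce to 0 modulo the current basis, so we have a Gröbner basis.

G = {x_2x_3^2 + 8x_2x_3 - 9x_2 + 12x_3 + 28, x_3^3 + 3x_1x_3 - 3/2x_3^2 + 7x_1 - 8x_3 - 3/2, x_1x_2 - 4x_2x_3 + 3x_2 - 4x_3 - 10}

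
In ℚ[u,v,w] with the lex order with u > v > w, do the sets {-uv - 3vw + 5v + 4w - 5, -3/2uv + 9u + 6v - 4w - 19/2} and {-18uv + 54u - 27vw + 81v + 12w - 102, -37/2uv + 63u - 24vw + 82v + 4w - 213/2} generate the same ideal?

Yes, the ideals are equal.

For a fixed monomial order, each ideal has a unique reduced Gröbner basis; comparing bases decides equality.
Buchberger on the first generating set:
f_1 = -uv - 3vw + 5v + 4w - 5, LT = uv.
f_2 = -3/2uv + 9u + 6v - 4w - 19/2, LT = uv.

S(f_1,f_2): lcm = uv. S = 6u + 3vw - v - 20/3w - 4/3.
  leading term u: no divisor's leading term divides it; move 6u to the remainder.
  leading term vw: no divisor's leading term divides it; move 3vw to the remainder.
  leading term v: no divisor's leading term divides it; move -v to the remainder.
  leading term w: no divisor's leading term divides it; move -20/3w to the remainder.
  leading term 1: no divisor's leading term divides it; move -4/3 to the remainder.
  remainder 6u + 3vw - v - 20/3w - 4/3 ≠ 0; add g_3 = 6u + 3vw - v - 20/3w - 4/3 to the basis.

S(f_1,g_3): lcm = uv. S = -½v²w + ⅙v² + 37/9vw - 43/9v - 4w + 5.
  leading term v²w: no divisor's leading term divides it; move -½v²w to the remainder.
  leading term v²: no divisor's leading term divides it; move ⅙v² to the remainder.
  leading term vw: no divisor's leading term divides it; move 37/9vw to the remainder.
  leading term v: no divisor's leading term divides it; move -43/9v to the remainder.
  leading term w: no divisor's leading term divides it; move -4w to the remainder.
  leading term 1: no divisor's leading term divides it; move 5 to the remainder.
  remainder -½v²w + ⅙v² + 37/9vw - 43/9v - 4w + 5 ≠ 0; add g_4 = -½v²w + ⅙v² + 37/9vw - 43/9v - 4w + 5 to the basis.

The other S-polynomials (S(f_2,g_3), S(f_1,g_4), S(f_2,g_4), S(g_3,g_4)) all reduce to 0 modulo the current basis, so we have a Gröbner basis.
Inter-reduce: drop elements whose leading term is divisible by another's, tail-reduce, and make monic.
Reduced Gröbner basis: {u + ½vw - ⅙v - 10/9w - 2/9, v²w - ⅓v² - 74/9vw + 86/9v + 8w - 10}.

Buchberger on the second generating set:
h_1 = -18uv + 54u - 27vw + 81v + 12w - 102, LT = uv.
h_2 = -37/2uv + 63u - 24vw + 82v + 4w - 213/2, LT = uv.

S(h_1,h_2): lcm = uv. S = 15/37u + 15/74vw - 5/74v - 50/111w - 10/111.
  leading term u: no divisor's leading term divides it; move 15/37u to the remainder.
  leading term vw: no divisor's leading term divides it; move 15/74vw to the remainder.
  leading term v: no divisor's leading term divides it; move -5/74v to the remainder.
  leading term w: no divisor's leading term divides it; move -50/111w to the remainder.
  leading term 1: no divisor's leading term divides it; move -10/111 to the remainder.
  remainder 15/37u + 15/74vw - 5/74v - 50/111w - 10/111 ≠ 0; add k_3 = 15/37u + 15/74vw - 5/74v - 50/111w - 10/111 to the basis.

S(h_1,k_3): lcm = uv. S = -3u - ½v²w + ⅙v² + 47/18vw - 77/18v - ⅔w + 17/3.
  leading term u: subtract (-37/5)·k_3 from -3u - ½v²w + ⅙v² + 47/18vw - 77/18v - ⅔w + 17/3 → -½v²w + ⅙v² + 37/9vw - 43/9v - 4w + 5
  leading term v²w: no divisor's leading term divides it; move -½v²w to the remainder.
  leading term v²: no divisor's leading term divides it; move ⅙v² to the remainder.
  leading term vw: no divisor's leading term divides it; move 37/9vw to the remainder.
  leading term v: no divisor's leading term divides it; move -43/9v to the remainder.
  leading term w: no divisor's leading term divides it; move -4w to the remainder.
  leading term 1: no divisor's leading term divides it; move 5 to the remainder.
  remainder -½v²w + ⅙v² + 37/9vw - 43/9v - 4w + 5 ≠ 0; add k_4 = -½v²w + ⅙v² + 37/9vw - 43/9v - 4w + 5 to the basis.

The other S-polynomials (S(h_2,k_3), S(h_1,k_4), S(h_2,k_4), S(k_3,k_4)) all reduce to 0 modulo the current basis, so we have a Gröbner basis.
Inter-reduce: drop elements whose leading term is divisible by another's, tail-reduce, and make monic.
Reduced Gröbner basis: {u + ½vw - ⅙v - 10/9w - 2/9, v²w - ⅓v² - 74/9vw + 86/9v + 8w - 10}.

The two bases agree; hence the ideals are identical.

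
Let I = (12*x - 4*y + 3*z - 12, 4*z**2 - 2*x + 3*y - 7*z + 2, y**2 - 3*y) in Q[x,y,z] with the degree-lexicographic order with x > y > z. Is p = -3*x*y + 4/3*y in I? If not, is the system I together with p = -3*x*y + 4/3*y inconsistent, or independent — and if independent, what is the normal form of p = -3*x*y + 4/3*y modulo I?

-3*x*y + 4/3*y is independent of I; its normal form modulo I is 3/4*y*z - 14/3*y.

First compute the reduced Gröbner basis of I by Buchberger's algorithm.
f_1 = 12*x - 4*y + 3*z - 12, LT = x.
f_2 = 4*z**2 - 2*x + 3*y - 7*z + 2, LT = z**2.
f_3 = y**2 - 3*y, LT = y**2.

The S-polynomials (S(f_1,f_2), S(f_1,f_3), S(f_2,f_3)) all reduce to 0 modulo the current basis, so we have a Gröbner basis.
Inter-reduce: drop elements whose leading term is divisible by another's, tail-reduce, and make monic.
Reduced Gröbner basis: {y**2 - 3*y, z**2 + 7/12*y - 13/8*z, x - 1/3*y + 1/4*z - 1}.
Label its elements g_1 = y**2 - 3*y, g_2 = z**2 + 7/12*y - 13/8*z, g_3 = x - 1/3*y + 1/4*z - 1.

Reduce p = -3*x*y + 4/3*y modulo G:
  leading term x*y: subtract (-3*y)·g_3 from -3*x*y + 4/3*y → -y**2 + 3/4*y*z - 5/3*y
  leading term y**2: subtract (-1)·g_1 from -y**2 + 3/4*y*z - 5/3*y → 3/4*y*z - 14/3*y
  leading term y*z: no divisor's leading term divides it; move 3/4*y*z to the remainder.
  leading term y: no divisor's leading term divides it; move -14/3*y to the remainder.
  normal form = 3/4*y*z - 14/3*y.
The normal form is nonzero, so p ∉ I. Since p minus its normal form lies in I, I + (p) = I + (r) where r = 3/4*y*z - 14/3*y; decide whether this ideal is the whole ring.
Run Buchberger on G together with r (pairs among the g_i already reduce to 0 since G is a Gröbner basis):
g_1 = y**2 - 3*y, LT = y**2.
g_2 = z**2 + 7/12*y - 13/8*z, LT = z**2.
g_3 = x - 1/3*y + 1/4*z - 1, LT = x.
r = 3/4*y*z - 14/3*y, LT = y*z.

S(g_2,r): lcm = y*z**2. S = 7/12*y**2 + 331/72*y*z.
  reduce S modulo (g_1, g_2, g_3, r):
  remainder 9835/324*y ≠ 0; add m_5 = 9835/324*y to the basis.

The other S-polynomials (S(g_1,g_2), S(g_1,g_3), S(g_1,r), S(g_2,g_3), S(g_3,r), S(g_1,m_5), S(g_2,m_5), S(g_3,m_5), S(r,m_5)) all reduce to 0 modulo the current basis, so we have a Gröbner basis.
Inter-reduce: drop elements whose leading term is divisible by another's, tail-reduce, and make monic.
Reduced Gröbner basis: {z**2 - 13/8*z, x + 1/4*z - 1, y}.
The reduced Gröbner basis of I + (p) is {z**2 - 13/8*z, x + 1/4*z - 1, y} ≠ {1}, a proper ideal, so the enlarged system stays consistent: p is independent of I, with normal form 3/4*y*z - 14/3*y.

The remainder on division by a Gröbner basis is unique — it is the normal form.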